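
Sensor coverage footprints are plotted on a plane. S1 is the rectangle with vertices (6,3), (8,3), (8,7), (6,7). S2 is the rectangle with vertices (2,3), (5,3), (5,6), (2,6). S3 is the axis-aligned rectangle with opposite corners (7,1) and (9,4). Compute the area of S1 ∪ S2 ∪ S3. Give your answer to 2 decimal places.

22.00

By inclusion–exclusion:
Individual areas: |S1| = 8, |S2| = 9, |S3| = 6.
|S1∩S2| = 0 (no overlap).
|S1∩S3|: x∈[7,8], y∈[3,4] → 1·1 = 1.
|S2∩S3| = 0 (no overlap).
|S1∩S2∩S3| = 0.
|S1 ∪ S2 ∪ S3| = 23 − 1 + 0 = 22.00.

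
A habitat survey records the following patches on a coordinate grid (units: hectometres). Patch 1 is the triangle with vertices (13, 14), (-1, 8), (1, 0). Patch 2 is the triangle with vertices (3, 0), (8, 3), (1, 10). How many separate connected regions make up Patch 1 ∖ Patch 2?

Patch 1 ∖ Patch 2 splits into 2 disjoint pieces (area 30.5231, area 16.845).

2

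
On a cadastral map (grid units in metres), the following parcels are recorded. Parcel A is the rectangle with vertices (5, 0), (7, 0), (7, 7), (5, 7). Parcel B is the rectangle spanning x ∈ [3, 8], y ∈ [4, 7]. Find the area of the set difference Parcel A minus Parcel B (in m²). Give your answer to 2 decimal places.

8.00

|Parcel A∩Parcel B|: x∈[5,7], y∈[4,7] → 2·3 = 6.
|Parcel A| = 14.
|Parcel A ∖ Parcel B| = |Parcel A| − |Parcel A∩Parcel B| = 14 − 6 = 8.00.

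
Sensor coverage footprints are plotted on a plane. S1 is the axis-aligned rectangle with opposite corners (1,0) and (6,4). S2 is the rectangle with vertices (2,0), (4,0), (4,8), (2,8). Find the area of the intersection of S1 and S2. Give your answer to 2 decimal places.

8.00

|S1∩S2|: x∈[2,4], y∈[0,4] → 2·4 = 8.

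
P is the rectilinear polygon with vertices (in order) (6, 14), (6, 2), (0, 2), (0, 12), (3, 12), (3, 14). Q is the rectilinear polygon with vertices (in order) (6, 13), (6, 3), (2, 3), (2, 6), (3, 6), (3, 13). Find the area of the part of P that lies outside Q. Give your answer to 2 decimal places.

33.00

|P| = 66, |P∩Q| = 33.
|P ∖ Q| = |P| − |P∩Q| = 66 − 33 = 33.00.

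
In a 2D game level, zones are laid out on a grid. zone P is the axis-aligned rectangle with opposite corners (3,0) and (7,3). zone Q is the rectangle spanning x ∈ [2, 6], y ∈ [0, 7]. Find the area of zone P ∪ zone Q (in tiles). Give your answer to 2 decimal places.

31.00

By inclusion–exclusion:
Individual areas: |zone P| = 12, |zone Q| = 28.
|zone P∩zone Q|: x∈[3,6], y∈[0,3] → 3·3 = 9.
|zone P ∪ zone Q| = 40 − 9 = 31.00.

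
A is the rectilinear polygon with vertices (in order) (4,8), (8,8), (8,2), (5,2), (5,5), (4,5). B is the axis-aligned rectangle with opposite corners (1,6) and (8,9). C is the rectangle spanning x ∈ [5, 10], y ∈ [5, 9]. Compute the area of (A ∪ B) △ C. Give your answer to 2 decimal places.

30.00

|A ∪ B| = 34.
|(A ∪ B) ∩ C| = 12.
|(A ∪ B) △ C| = 34 + 20 − 24 = 30.00.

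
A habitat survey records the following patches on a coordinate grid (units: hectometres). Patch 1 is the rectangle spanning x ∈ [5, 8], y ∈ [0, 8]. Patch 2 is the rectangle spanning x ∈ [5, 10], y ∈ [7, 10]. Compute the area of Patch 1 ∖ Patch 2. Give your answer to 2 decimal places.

21.00

|Patch 1∩Patch 2|: x∈[5,8], y∈[7,8] → 3·1 = 3.
|Patch 1| = 24.
|Patch 1 ∖ Patch 2| = |Patch 1| − |Patch 1∩Patch 2| = 24 − 3 = 21.00.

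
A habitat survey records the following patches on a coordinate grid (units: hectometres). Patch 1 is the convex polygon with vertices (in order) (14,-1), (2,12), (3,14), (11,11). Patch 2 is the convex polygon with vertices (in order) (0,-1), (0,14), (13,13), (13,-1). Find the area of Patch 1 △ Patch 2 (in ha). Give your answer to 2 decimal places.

129.62

|Patch 1| = 62, |Patch 2| = 188.5, |Patch 1∩Patch 2| = 60.4395.
|Patch 1 △ Patch 2| = |Patch 1| + |Patch 2| − 2·|Patch 1∩Patch 2| = 62 + 188.5 − 120.879 = 129.62.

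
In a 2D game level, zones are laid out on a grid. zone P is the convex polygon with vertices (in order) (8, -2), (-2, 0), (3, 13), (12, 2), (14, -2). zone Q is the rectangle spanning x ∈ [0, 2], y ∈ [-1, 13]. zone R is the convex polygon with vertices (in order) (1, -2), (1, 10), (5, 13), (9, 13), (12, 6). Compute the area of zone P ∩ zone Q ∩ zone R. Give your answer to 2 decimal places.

The intersection is the polygon with vertices (2,10.4), (2,-0.8), (1,-0.6), (1,7.8).
By the shoelace formula its area is 9.80.

9.80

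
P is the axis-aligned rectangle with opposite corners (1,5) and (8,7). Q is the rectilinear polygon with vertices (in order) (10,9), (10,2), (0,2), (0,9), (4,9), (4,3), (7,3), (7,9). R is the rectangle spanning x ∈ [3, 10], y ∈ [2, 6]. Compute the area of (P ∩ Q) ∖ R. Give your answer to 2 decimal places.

6.00

|P ∩ Q| = 8.
|(P ∩ Q) ∩ R| = 2.
|(P ∩ Q) ∖ R| = 8 − 2 = 6.00.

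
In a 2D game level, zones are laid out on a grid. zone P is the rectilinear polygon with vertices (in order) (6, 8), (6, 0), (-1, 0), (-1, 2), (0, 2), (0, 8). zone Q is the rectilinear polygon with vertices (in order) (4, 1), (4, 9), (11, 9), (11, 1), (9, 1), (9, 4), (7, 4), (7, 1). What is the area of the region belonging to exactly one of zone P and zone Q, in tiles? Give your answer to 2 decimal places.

|zone P| = 50, |zone Q| = 50, |zone P∩zone Q| = 14.
|zone P △ zone Q| = |zone P| + |zone Q| − 2·|zone P∩zone Q| = 50 + 50 − 28 = 72.00.

72.00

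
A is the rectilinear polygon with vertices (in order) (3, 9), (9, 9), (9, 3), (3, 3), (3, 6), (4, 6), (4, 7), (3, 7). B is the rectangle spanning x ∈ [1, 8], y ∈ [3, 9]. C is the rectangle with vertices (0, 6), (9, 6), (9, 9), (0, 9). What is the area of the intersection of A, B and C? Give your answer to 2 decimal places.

14.00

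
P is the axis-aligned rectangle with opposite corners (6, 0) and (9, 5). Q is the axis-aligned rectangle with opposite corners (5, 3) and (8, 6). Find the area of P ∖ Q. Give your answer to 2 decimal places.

|P∩Q|: x∈[6,8], y∈[3,5] → 2·2 = 4.
|P| = 15.
|P ∖ Q| = |P| − |P∩Q| = 15 − 4 = 11.00.

11.00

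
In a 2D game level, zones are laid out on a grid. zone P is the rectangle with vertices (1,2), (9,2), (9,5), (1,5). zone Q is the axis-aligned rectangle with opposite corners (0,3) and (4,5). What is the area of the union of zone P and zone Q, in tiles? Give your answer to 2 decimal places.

26.00

By inclusion–exclusion:
Individual areas: |zone P| = 24, |zone Q| = 8.
|zone P∩zone Q|: x∈[1,4], y∈[3,5] → 3·2 = 6.
|zone P ∪ zone Q| = 32 − 6 = 26.00.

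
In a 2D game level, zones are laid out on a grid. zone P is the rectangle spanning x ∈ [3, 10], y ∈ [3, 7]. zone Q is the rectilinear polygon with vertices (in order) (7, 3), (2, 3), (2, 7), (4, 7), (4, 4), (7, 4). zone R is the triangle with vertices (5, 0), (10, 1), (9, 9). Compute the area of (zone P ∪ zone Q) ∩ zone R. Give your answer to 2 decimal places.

9.11

The region (zone P ∪ zone Q) ∩ zone R is the polygon with vertices (7,3), (6.333,3), (8.111,7), (9.25,7), (9.75,3).
By the shoelace formula its area is 9.11.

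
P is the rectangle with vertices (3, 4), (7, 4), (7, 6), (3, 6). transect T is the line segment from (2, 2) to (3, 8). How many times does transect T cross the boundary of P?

0

The segment lies entirely outside P and never meets its boundary.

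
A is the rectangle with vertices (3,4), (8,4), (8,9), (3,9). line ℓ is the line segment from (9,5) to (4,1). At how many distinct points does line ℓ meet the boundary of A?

2

The segment meets the boundary at (7.75,4), (8,4.2).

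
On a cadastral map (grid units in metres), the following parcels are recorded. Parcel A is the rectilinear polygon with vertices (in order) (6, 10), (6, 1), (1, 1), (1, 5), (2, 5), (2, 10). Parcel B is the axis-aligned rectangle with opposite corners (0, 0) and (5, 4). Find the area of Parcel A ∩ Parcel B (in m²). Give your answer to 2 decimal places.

The intersection is the polygon with vertices (1,1), (1,4), (5,4), (5,1).
By the shoelace formula its area is 12.00.

12.00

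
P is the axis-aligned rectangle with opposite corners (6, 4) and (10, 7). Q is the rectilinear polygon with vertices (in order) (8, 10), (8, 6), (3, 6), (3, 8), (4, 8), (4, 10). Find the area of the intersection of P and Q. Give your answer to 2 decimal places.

The intersection is the polygon with vertices (6,7), (8,7), (8,6), (6,6).
By the shoelace formula its area is 2.00.

2.00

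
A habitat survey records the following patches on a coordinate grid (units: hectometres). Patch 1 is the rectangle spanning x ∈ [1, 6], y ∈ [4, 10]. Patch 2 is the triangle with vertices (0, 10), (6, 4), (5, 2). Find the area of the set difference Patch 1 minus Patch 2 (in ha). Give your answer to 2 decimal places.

23.55

|Patch 1| = 30, |Patch 1∩Patch 2| = 6.45.
|Patch 1 ∖ Patch 2| = |Patch 1| − |Patch 1∩Patch 2| = 30 − 6.45 = 23.55.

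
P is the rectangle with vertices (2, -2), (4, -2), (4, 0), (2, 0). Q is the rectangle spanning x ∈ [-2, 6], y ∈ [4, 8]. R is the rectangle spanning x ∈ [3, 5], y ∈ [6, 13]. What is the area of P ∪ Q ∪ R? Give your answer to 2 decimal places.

By inclusion–exclusion:
Individual areas: |P| = 4, |Q| = 32, |R| = 14.
|P∩Q| = 0 (no overlap).
|P∩R| = 0 (no overlap).
|Q∩R|: x∈[3,5], y∈[6,8] → 2·2 = 4.
|P∩Q∩R| = 0.
|P ∪ Q ∪ R| = 50 − 4 + 0 = 46.00.

46.00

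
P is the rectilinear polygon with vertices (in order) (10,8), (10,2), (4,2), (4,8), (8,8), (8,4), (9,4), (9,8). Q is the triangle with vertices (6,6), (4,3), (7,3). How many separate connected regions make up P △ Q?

1

P △ Q is a single connected region.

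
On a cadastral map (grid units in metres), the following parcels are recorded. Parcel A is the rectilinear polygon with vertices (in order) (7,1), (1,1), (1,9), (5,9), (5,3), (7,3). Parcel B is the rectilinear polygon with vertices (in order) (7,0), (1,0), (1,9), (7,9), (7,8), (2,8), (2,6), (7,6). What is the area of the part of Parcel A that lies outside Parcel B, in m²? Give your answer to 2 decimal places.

|Parcel A| = 36, |Parcel A∩Parcel B| = 30.
|Parcel A ∖ Parcel B| = |Parcel A| − |Parcel A∩Parcel B| = 36 − 30 = 6.00.

6.00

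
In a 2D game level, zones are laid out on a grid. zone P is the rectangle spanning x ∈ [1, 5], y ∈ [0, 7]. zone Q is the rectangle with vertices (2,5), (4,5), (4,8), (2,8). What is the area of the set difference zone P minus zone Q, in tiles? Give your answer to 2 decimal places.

|zone P∩zone Q|: x∈[2,4], y∈[5,7] → 2·2 = 4.
|zone P| = 28.
|zone P ∖ zone Q| = |zone P| − |zone P∩zone Q| = 28 − 4 = 24.00.

24.00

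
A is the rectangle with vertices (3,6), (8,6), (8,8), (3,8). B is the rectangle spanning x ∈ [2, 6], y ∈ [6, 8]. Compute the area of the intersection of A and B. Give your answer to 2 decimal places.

|A∩B|: x∈[3,6], y∈[6,8] → 3·2 = 6.

6.00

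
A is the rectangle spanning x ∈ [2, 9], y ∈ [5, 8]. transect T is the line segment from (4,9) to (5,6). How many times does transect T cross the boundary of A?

The segment meets the boundary at (4.333,8).

1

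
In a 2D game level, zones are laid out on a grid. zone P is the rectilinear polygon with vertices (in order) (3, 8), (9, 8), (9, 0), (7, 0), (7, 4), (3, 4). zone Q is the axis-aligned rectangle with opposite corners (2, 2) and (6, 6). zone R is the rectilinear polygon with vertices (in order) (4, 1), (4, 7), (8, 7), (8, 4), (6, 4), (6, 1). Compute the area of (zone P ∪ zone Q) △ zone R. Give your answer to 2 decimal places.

|zone P ∪ zone Q| = 42.
|(zone P ∪ zone Q) ∩ zone R| = 16.
|(zone P ∪ zone Q) △ zone R| = 42 + 18 − 32 = 28.00.

28.00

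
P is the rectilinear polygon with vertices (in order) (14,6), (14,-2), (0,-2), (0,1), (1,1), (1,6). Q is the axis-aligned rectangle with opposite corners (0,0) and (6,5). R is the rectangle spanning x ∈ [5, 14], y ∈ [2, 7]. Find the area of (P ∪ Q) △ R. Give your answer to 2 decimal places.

|P ∪ Q| = 111.
|(P ∪ Q) ∩ R| = 36.
|(P ∪ Q) △ R| = 111 + 45 − 72 = 84.00.

84.00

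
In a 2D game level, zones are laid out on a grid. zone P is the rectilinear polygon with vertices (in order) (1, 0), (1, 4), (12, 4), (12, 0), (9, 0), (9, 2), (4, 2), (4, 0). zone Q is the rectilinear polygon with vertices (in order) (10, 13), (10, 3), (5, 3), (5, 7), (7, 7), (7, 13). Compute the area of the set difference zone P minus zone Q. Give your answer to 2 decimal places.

|zone P| = 34, |zone P∩zone Q| = 5.
|zone P ∖ zone Q| = |zone P| − |zone P∩zone Q| = 34 − 5 = 29.00.

29.00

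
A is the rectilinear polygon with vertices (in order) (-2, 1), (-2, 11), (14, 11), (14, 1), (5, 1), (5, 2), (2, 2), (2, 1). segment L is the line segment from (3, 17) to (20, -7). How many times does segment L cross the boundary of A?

The segment meets the boundary at (14,1.471), (7.25,11).

2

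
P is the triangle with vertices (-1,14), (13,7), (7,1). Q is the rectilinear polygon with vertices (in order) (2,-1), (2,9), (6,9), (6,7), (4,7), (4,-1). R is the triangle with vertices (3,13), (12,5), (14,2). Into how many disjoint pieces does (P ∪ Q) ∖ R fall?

(P ∪ Q) ∖ R splits into 2 disjoint pieces (area 8.521, area 67.9952).

2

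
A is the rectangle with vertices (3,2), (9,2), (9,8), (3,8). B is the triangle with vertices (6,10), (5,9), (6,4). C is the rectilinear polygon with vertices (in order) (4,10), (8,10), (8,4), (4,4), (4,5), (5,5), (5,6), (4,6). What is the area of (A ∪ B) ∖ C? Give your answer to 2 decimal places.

21.00

|A ∪ B| = 37.4.
|(A ∪ B) ∩ C| = 16.4.
|(A ∪ B) ∖ C| = 37.4 − 16.4 = 21.00.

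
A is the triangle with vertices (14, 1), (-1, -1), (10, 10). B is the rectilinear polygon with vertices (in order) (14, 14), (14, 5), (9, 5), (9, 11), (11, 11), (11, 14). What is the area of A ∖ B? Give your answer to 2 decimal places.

|A| = 71.5, |A∩B| = 10.0556.
|A ∖ B| = |A| − |A∩B| = 71.5 − 10.0556 = 61.44.

61.44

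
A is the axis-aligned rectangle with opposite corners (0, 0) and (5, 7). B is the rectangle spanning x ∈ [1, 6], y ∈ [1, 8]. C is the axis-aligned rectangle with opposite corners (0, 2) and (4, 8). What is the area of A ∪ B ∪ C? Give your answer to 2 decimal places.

By inclusion–exclusion:
Individual areas: |A| = 35, |B| = 35, |C| = 24.
|A∩B|: x∈[1,5], y∈[1,7] → 4·6 = 24.
|A∩C|: x∈[0,4], y∈[2,7] → 4·5 = 20.
|B∩C|: x∈[1,4], y∈[2,8] → 3·6 = 18.
|A∩B∩C| = 15.
|A ∪ B ∪ C| = 94 − 62 + 15 = 47.00.

47.00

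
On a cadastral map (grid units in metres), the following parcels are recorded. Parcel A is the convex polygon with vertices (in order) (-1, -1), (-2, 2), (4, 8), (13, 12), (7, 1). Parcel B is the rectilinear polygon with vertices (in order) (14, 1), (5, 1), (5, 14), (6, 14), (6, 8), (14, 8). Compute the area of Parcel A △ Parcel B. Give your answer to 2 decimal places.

|Parcel A| = 80.5, |Parcel B| = 69, |Parcel A∩Parcel B| = 28.0303.
|Parcel A △ Parcel B| = |Parcel A| + |Parcel B| − 2·|Parcel A∩Parcel B| = 80.5 + 69 − 56.0606 = 93.44.

93.44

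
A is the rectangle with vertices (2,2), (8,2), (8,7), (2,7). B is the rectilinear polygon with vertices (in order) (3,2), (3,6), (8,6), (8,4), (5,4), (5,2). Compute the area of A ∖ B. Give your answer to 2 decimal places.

|A| = 30, |A∩B| = 14.
|A ∖ B| = |A| − |A∩B| = 30 − 14 = 16.00.

16.00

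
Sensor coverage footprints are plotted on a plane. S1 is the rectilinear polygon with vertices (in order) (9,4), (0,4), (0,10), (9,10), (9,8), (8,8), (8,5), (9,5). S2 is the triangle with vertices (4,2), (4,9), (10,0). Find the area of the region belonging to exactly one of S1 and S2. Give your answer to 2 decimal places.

|S1| = 51, |S2| = 21, |S1∩S2| = 8.3333.
|S1 △ S2| = |S1| + |S2| − 2·|S1∩S2| = 51 + 21 − 16.6667 = 55.33.

55.33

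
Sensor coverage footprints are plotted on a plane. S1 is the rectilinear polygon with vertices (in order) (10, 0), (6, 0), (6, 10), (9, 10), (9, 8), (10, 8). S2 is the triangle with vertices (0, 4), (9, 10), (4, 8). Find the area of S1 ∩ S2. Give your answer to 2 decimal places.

1.20

The intersection is the polygon with vertices (6,8.8), (9,10), (6,8).
By the shoelace formula its area is 1.20.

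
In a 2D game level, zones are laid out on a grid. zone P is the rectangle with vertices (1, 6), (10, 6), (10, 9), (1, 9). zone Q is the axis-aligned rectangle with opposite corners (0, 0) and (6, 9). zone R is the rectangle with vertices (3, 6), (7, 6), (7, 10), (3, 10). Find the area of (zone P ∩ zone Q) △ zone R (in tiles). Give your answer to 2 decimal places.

13.00

|zone P ∩ zone Q| = 15.
|(zone P ∩ zone Q) ∩ zone R| = 9.
|(zone P ∩ zone Q) △ zone R| = 15 + 16 − 18 = 13.00.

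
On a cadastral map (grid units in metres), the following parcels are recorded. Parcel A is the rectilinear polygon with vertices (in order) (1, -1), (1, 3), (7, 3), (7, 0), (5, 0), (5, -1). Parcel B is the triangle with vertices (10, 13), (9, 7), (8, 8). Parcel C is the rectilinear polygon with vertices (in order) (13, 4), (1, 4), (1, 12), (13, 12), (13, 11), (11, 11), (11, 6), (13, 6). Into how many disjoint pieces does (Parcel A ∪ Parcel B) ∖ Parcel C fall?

2

(Parcel A ∪ Parcel B) ∖ Parcel C splits into 2 disjoint pieces (area 22, area 0.1167).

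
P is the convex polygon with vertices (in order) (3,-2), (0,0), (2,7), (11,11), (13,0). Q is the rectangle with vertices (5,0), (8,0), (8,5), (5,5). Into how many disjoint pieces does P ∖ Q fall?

P ∖ Q is a single connected region.

1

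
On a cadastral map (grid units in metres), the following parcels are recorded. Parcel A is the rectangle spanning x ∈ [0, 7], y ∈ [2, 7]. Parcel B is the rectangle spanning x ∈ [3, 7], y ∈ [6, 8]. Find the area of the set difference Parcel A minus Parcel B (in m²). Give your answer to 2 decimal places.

|Parcel A∩Parcel B|: x∈[3,7], y∈[6,7] → 4·1 = 4.
|Parcel A| = 35.
|Parcel A ∖ Parcel B| = |Parcel A| − |Parcel A∩Parcel B| = 35 − 4 = 31.00.

31.00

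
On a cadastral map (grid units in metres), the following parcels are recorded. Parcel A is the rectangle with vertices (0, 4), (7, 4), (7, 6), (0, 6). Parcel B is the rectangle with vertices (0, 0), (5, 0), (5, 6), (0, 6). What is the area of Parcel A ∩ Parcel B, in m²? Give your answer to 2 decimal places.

10.00

|Parcel A∩Parcel B|: x∈[0,5], y∈[4,6] → 5·2 = 10.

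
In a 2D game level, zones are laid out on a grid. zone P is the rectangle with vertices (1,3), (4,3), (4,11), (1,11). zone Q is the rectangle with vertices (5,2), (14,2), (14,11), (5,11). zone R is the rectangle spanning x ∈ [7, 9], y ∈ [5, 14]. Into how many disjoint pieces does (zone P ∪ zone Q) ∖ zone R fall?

(zone P ∪ zone Q) ∖ zone R splits into 2 disjoint pieces (area 24, area 69).

2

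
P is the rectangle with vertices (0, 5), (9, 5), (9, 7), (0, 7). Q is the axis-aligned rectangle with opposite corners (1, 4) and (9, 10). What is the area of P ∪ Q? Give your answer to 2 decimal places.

By inclusion–exclusion:
Individual areas: |P| = 18, |Q| = 48.
|P∩Q|: x∈[1,9], y∈[5,7] → 8·2 = 16.
|P ∪ Q| = 66 − 16 = 50.00.

50.00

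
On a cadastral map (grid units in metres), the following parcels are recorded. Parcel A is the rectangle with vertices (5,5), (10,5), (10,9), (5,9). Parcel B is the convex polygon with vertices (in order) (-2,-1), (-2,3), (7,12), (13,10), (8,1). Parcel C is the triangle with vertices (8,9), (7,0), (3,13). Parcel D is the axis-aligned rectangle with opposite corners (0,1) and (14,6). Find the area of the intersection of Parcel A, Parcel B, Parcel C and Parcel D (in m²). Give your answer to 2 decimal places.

2.30

The intersection is the polygon with vertices (7.556,5), (5.462,5), (5.154,6), (7.667,6).
By the shoelace formula its area is 2.30.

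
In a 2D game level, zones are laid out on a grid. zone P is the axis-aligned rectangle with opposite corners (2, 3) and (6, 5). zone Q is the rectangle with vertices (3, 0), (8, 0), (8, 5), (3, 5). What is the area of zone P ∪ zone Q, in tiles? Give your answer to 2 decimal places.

27.00

By inclusion–exclusion:
Individual areas: |zone P| = 8, |zone Q| = 25.
|zone P∩zone Q|: x∈[3,6], y∈[3,5] → 3·2 = 6.
|zone P ∪ zone Q| = 33 − 6 = 27.00.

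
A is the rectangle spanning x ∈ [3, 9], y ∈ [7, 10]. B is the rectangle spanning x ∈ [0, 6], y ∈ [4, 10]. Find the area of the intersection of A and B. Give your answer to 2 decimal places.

9.00

|A∩B|: x∈[3,6], y∈[7,10] → 3·3 = 9.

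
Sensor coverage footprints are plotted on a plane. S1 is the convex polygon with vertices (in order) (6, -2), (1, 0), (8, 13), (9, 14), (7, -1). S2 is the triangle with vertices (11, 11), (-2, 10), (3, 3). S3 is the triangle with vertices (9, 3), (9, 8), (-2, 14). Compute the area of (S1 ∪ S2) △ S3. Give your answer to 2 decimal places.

79.57

|S1 ∪ S2| = 86.479.
|(S1 ∪ S2) ∩ S3| = 17.2036.
|(S1 ∪ S2) △ S3| = 86.479 + 27.5 − 34.4072 = 79.57.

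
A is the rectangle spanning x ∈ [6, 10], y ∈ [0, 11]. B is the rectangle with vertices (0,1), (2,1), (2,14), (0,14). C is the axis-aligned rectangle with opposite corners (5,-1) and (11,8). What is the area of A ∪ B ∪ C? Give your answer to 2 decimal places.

By inclusion–exclusion:
Individual areas: |A| = 44, |B| = 26, |C| = 54.
|A∩B| = 0 (no overlap).
|A∩C|: x∈[6,10], y∈[0,8] → 4·8 = 32.
|B∩C| = 0 (no overlap).
|A∩B∩C| = 0.
|A ∪ B ∪ C| = 124 − 32 + 0 = 92.00.

92.00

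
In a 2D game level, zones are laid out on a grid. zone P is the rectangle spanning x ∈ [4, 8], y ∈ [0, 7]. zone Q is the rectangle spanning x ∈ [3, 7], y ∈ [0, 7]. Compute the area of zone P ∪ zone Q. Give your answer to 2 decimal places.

By inclusion–exclusion:
Individual areas: |zone P| = 28, |zone Q| = 28.
|zone P∩zone Q|: x∈[4,7], y∈[0,7] → 3·7 = 21.
|zone P ∪ zone Q| = 56 − 21 = 35.00.

35.00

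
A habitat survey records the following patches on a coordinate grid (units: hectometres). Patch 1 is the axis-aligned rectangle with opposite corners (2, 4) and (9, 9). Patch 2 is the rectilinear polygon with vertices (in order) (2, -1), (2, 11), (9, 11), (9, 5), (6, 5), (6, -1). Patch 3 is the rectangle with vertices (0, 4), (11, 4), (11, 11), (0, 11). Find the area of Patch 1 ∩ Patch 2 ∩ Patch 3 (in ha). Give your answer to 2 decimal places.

The intersection is the polygon with vertices (6,5), (6,4), (2,4), (2,9), (9,9), (9,5).
By the shoelace formula its area is 32.00.

32.00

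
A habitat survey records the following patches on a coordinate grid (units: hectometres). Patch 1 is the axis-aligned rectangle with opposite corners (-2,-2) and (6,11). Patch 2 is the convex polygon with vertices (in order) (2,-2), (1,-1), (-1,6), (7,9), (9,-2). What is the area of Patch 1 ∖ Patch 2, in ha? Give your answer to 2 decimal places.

|Patch 1| = 104, |Patch 1∩Patch 2| = 55.6875.
|Patch 1 ∖ Patch 2| = |Patch 1| − |Patch 1∩Patch 2| = 104 − 55.6875 = 48.31.

48.31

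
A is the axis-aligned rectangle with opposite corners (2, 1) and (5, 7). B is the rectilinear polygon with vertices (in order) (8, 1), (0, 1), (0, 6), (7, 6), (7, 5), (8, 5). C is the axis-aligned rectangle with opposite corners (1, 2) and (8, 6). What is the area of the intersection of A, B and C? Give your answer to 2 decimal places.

12.00

The intersection is the polygon with vertices (2,6), (5,6), (5,2), (2,2).
By the shoelace formula its area is 12.00.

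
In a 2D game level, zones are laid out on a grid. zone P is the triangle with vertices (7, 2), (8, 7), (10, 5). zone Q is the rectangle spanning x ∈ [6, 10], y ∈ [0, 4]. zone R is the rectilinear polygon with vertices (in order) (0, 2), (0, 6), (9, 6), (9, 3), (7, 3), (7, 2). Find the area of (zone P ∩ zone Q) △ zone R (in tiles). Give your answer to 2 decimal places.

33.20

|zone P ∩ zone Q| = 1.6.
|(zone P ∩ zone Q) ∩ zone R| = 1.2.
|(zone P ∩ zone Q) △ zone R| = 1.6 + 34 − 2.4 = 33.20.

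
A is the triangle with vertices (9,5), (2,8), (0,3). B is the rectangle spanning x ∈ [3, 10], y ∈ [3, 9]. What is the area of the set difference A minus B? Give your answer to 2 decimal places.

8.79

|A| = 20.5, |A∩B| = 11.7143.
|A ∖ B| = |A| − |A∩B| = 20.5 − 11.7143 = 8.79.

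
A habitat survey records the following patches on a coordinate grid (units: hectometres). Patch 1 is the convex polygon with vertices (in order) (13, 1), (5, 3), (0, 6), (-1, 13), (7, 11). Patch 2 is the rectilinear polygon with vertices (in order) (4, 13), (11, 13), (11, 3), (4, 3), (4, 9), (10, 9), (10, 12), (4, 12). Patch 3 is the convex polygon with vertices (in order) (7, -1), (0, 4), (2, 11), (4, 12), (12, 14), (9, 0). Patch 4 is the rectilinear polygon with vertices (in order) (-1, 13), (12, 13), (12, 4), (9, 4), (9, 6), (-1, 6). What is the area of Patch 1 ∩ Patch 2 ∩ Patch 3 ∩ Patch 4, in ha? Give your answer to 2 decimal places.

The intersection is the polygon with vertices (8.2,9), (10.21,5.649), (9.857,4), (9,4), (9,6), (4,6), (4,9).
By the shoelace formula its area is 17.39.

17.39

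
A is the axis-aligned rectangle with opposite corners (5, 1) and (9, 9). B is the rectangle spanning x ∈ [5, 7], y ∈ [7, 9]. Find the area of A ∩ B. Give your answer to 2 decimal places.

|A∩B|: x∈[5,7], y∈[7,9] → 2·2 = 4.

4.00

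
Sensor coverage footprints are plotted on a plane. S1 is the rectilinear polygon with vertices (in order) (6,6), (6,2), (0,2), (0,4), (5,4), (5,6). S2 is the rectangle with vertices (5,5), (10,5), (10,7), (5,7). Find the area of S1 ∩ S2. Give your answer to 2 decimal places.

The intersection is the polygon with vertices (6,5), (5,5), (5,6), (6,6).
By the shoelace formula its area is 1.00.

1.00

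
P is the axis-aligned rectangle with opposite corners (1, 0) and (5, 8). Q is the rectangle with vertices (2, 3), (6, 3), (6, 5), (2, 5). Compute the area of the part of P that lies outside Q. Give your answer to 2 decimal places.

26.00

|P∩Q|: x∈[2,5], y∈[3,5] → 3·2 = 6.
|P| = 32.
|P ∖ Q| = |P| − |P∩Q| = 32 − 6 = 26.00.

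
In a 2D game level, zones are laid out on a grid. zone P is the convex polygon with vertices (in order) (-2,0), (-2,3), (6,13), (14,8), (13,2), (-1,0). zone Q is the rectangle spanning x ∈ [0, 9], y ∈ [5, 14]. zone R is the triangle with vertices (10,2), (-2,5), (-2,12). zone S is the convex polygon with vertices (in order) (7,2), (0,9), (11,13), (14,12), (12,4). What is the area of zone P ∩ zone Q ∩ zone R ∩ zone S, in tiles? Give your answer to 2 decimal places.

The intersection is the polygon with vertices (2.32,8.4), (6.4,5), (4,5), (1.556,7.444).
By the shoelace formula its area is 6.18.

6.18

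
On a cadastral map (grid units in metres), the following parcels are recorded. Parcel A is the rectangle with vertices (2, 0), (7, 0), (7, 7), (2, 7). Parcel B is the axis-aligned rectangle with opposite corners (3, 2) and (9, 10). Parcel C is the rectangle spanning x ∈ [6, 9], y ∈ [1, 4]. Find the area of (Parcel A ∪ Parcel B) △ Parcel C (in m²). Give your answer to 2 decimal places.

58.00

|Parcel A ∪ Parcel B| = 63.
|(Parcel A ∪ Parcel B) ∩ Parcel C| = 7.
|(Parcel A ∪ Parcel B) △ Parcel C| = 63 + 9 − 14 = 58.00.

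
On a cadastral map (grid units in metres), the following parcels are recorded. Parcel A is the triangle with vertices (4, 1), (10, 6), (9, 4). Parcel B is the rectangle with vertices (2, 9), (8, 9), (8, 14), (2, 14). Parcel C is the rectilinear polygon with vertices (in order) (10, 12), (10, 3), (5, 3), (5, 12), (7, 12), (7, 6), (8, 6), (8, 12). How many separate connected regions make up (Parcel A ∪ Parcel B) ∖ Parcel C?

2

(Parcel A ∪ Parcel B) ∖ Parcel C splits into 2 disjoint pieces (area 0.9333, area 24).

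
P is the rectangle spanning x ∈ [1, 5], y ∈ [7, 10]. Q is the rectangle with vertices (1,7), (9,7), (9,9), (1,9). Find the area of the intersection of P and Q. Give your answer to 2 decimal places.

|P∩Q|: x∈[1,5], y∈[7,9] → 4·2 = 8.

8.00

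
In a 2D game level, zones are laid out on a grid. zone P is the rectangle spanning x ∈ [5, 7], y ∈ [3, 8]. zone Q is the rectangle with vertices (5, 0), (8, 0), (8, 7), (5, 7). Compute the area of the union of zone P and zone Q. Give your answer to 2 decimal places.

23.00

By inclusion–exclusion:
Individual areas: |zone P| = 10, |zone Q| = 21.
|zone P∩zone Q|: x∈[5,7], y∈[3,7] → 2·4 = 8.
|zone P ∪ zone Q| = 31 − 8 = 23.00.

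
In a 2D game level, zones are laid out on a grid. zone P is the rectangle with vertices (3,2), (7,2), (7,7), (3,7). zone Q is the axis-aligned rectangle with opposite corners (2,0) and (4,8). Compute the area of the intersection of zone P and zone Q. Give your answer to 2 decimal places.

5.00

|zone P∩zone Q|: x∈[3,4], y∈[2,7] → 1·5 = 5.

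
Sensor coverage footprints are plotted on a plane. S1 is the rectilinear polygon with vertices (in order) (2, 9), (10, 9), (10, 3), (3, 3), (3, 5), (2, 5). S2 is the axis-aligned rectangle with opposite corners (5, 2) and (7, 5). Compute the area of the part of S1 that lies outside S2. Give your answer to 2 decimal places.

|S1| = 46, |S1∩S2| = 4.
|S1 ∖ S2| = |S1| − |S1∩S2| = 46 − 4 = 42.00.

42.00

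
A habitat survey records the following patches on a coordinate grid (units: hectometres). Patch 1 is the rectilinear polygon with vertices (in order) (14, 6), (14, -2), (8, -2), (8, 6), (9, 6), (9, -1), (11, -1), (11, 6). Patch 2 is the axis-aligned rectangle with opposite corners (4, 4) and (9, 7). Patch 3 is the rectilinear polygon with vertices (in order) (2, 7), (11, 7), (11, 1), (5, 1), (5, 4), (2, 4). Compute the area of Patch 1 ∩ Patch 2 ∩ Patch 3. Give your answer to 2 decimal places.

2.00

The intersection is the polygon with vertices (9,6), (9,4), (8,4), (8,6).
By the shoelace formula its area is 2.00.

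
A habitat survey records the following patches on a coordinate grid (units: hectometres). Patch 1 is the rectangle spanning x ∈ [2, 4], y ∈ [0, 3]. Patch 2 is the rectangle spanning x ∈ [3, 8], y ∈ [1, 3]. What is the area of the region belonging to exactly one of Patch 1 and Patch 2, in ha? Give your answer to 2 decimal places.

|Patch 1∩Patch 2|: x∈[3,4], y∈[1,3] → 1·2 = 2.
|Patch 1 △ Patch 2| = |Patch 1| + |Patch 2| − 2·|Patch 1∩Patch 2| = 6 + 10 − 4 = 12.00.

12.00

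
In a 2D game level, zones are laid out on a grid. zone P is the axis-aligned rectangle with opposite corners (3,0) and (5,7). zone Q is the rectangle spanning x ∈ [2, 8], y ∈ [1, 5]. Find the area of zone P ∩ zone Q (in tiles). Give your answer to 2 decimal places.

|zone P∩zone Q|: x∈[3,5], y∈[1,5] → 2·4 = 8.

8.00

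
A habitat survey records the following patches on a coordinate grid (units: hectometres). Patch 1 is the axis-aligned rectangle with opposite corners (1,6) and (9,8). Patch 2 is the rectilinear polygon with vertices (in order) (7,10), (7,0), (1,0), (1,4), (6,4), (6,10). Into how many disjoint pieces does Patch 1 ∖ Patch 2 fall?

2

Patch 1 ∖ Patch 2 splits into 2 disjoint pieces (area 4, area 10).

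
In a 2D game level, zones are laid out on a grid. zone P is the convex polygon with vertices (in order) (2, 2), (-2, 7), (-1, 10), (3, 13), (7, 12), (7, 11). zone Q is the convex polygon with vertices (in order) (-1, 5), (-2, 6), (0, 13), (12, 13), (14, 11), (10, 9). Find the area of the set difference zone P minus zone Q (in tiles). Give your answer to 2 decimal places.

|zone P| = 54, |zone P∩zone Q| = 42.2985.
|zone P ∖ zone Q| = |zone P| − |zone P∩zone Q| = 54 − 42.2985 = 11.70.

11.70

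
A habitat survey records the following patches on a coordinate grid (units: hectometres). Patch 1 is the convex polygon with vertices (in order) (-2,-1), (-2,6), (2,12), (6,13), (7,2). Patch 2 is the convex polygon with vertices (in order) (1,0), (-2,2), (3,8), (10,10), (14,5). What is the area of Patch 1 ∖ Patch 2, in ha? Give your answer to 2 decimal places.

41.89

|Patch 1| = 89, |Patch 1∩Patch 2| = 47.1064.
|Patch 1 ∖ Patch 2| = |Patch 1| − |Patch 1∩Patch 2| = 89 − 47.1064 = 41.89.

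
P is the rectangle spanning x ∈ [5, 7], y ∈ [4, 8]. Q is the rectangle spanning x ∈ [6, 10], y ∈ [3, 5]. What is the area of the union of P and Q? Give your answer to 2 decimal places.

By inclusion–exclusion:
Individual areas: |P| = 8, |Q| = 8.
|P∩Q|: x∈[6,7], y∈[4,5] → 1·1 = 1.
|P ∪ Q| = 16 − 1 = 15.00.

15.00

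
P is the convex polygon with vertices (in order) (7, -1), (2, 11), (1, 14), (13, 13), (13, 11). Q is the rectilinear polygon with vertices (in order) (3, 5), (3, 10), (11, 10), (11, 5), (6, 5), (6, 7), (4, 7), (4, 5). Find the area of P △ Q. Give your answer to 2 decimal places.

|P| = 94.5, |Q| = 36, |P∩Q| = 32.6.
|P △ Q| = |P| + |Q| − 2·|P∩Q| = 94.5 + 36 − 65.2 = 65.30.

65.30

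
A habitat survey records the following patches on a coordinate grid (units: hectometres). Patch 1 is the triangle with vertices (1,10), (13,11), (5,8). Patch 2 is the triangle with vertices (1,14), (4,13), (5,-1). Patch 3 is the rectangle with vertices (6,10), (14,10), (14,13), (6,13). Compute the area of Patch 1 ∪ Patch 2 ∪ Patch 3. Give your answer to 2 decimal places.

By inclusion–exclusion:
Individual areas: |Patch 1| = 14, |Patch 2| = 20.5, |Patch 3| = 24.
|Patch 1∩Patch 2| = 2.7319.
|Patch 1∩Patch 3| = 3.625.
|Patch 2∩Patch 3| = 0.
|Patch 1∩Patch 2∩Patch 3| = 0.
|Patch 1 ∪ Patch 2 ∪ Patch 3| = 58.5 − 6.3569 + 0 = 52.14.

52.14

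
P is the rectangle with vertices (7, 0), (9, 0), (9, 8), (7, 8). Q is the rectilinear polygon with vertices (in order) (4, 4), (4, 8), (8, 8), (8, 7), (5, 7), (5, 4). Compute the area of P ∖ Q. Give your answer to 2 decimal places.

|P| = 16, |P∩Q| = 1.
|P ∖ Q| = |P| − |P∩Q| = 16 − 1 = 15.00.

15.00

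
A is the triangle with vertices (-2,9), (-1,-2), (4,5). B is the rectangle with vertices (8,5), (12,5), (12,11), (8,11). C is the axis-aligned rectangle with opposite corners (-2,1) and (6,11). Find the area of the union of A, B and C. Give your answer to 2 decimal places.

107.62

By inclusion–exclusion:
Individual areas: |A| = 31, |B| = 24, |C| = 80.
|A∩B| = 0.
|A∩C| = 27.3766.
|B∩C| = 0 (no overlap).
|A∩B∩C| = 0.
|A ∪ B ∪ C| = 135 − 27.3766 + 0 = 107.62.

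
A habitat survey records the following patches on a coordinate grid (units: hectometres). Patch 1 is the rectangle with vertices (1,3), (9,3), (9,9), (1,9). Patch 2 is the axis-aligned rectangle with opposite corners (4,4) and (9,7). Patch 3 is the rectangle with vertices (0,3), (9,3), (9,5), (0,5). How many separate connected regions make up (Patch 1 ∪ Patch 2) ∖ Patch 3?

(Patch 1 ∪ Patch 2) ∖ Patch 3 is a single connected region.

1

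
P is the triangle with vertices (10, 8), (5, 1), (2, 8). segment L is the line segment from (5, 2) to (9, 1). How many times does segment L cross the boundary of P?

The segment meets the boundary at (5.606,1.848).

1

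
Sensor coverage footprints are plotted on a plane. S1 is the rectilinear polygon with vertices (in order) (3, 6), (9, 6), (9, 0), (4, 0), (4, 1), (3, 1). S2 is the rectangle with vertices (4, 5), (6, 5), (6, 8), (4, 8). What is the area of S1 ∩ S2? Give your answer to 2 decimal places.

2.00

The intersection is the polygon with vertices (6,6), (6,5), (4,5), (4,6).
By the shoelace formula its area is 2.00.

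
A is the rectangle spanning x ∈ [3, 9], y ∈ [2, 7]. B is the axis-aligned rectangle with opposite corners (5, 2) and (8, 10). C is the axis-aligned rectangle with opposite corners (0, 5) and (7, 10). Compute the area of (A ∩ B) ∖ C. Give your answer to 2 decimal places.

|A ∩ B| = 15.
|(A ∩ B) ∩ C| = 4.
|(A ∩ B) ∖ C| = 15 − 4 = 11.00.

11.00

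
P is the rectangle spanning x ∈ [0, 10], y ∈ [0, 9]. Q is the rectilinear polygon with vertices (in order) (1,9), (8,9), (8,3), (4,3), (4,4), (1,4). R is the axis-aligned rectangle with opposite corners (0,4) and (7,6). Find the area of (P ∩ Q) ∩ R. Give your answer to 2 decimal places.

12.00

The region (P ∩ Q) ∩ R is the polygon with vertices (1,4), (1,6), (7,6), (7,4), (4,4).
By the shoelace formula its area is 12.00.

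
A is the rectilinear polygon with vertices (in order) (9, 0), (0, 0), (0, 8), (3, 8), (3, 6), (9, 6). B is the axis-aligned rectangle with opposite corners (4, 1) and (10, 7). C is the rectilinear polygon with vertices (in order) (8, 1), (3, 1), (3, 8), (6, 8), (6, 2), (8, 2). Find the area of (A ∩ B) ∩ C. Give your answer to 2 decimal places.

The region (A ∩ B) ∩ C is the polygon with vertices (4,1), (4,6), (6,6), (6,2), (8,2), (8,1).
By the shoelace formula its area is 12.00.

12.00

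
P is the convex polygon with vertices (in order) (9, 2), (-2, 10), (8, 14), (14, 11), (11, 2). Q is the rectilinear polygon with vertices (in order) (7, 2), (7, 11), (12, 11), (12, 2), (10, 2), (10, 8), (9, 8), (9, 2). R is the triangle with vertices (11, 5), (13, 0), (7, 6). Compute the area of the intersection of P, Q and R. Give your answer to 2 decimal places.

4.94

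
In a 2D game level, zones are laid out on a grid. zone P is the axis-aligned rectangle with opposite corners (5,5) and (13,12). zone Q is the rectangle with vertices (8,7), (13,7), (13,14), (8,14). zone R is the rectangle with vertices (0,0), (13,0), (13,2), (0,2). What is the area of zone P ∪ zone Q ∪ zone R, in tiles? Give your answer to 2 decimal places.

By inclusion–exclusion:
Individual areas: |zone P| = 56, |zone Q| = 35, |zone R| = 26.
|zone P∩zone Q|: x∈[8,13], y∈[7,12] → 5·5 = 25.
|zone P∩zone R| = 0 (no overlap).
|zone Q∩zone R| = 0 (no overlap).
|zone P∩zone Q∩zone R| = 0.
|zone P ∪ zone Q ∪ zone R| = 117 − 25 + 0 = 92.00.

92.00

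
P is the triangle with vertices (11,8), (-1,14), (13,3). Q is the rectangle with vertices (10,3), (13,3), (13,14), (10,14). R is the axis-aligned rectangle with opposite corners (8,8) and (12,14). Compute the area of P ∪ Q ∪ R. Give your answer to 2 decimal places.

By inclusion–exclusion:
Individual areas: |P| = 24, |Q| = 33, |R| = 24.
|P∩Q| = 6.7143.
|P∩R| = 2.25.
|Q∩R|: x∈[10,12], y∈[8,14] → 2·6 = 12.
|P∩Q∩R| = 0.25.
|P ∪ Q ∪ R| = 81 − 20.9643 + 0.25 = 60.29.

60.29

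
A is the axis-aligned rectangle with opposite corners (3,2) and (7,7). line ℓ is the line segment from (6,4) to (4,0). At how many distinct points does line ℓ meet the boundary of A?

The segment meets the boundary at (5,2).

1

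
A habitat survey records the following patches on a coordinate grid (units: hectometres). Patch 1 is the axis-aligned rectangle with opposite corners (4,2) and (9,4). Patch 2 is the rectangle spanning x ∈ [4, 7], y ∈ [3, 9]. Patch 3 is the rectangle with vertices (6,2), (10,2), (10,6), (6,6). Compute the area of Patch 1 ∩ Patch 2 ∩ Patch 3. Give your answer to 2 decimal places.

1.00

The intersection is the polygon with vertices (7,3), (6,3), (6,4), (7,4).
By the shoelace formula its area is 1.00.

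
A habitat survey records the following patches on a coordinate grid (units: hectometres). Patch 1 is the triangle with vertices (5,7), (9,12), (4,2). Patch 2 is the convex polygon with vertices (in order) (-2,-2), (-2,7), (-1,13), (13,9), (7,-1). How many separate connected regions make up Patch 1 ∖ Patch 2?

1

Patch 1 ∖ Patch 2 is a single connected region.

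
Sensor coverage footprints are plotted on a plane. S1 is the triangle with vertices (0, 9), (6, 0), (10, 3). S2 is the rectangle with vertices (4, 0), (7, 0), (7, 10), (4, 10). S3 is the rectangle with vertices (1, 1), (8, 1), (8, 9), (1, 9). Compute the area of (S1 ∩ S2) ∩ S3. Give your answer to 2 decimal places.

The region (S1 ∩ S2) ∩ S3 is the polygon with vertices (4,6.6), (7,4.8), (7,1), (5.333,1), (4,3).
By the shoelace formula its area is 12.77.

12.77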